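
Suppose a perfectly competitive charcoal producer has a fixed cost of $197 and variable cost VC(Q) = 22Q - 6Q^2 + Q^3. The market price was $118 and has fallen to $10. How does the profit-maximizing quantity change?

Output falls from 8 to 0 (the firm shuts down)

AVC = 22 - 6Q + Q^2, minimized at Q = 3 where min AVC = $13. MC = 22 - 12Q + 3Q^2.
At P = $118 ≥ min AVC, set P = MC on the rising branch: Q = 8.
At P = $10 < min AVC = $13, price no longer covers variable cost at any output, so the firm shuts down: Q = 0.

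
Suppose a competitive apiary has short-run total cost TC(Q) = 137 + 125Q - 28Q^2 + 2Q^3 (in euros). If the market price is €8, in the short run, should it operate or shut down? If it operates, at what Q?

Shut down

From TC, MC = TC'(Q) = 125 - 56Q + 6Q^2 and AVC = VC/Q = 125 - 28Q + 2Q^2.
AVC hits its minimum where MC = AVC, at Q = 7, giving min AVC = 125 - 28·7 + 2·7^2 = €27.
P = €8 lies below min AVC = €27; no output level covers variable cost.
Best response: produce nothing and absorb the €137 fixed cost.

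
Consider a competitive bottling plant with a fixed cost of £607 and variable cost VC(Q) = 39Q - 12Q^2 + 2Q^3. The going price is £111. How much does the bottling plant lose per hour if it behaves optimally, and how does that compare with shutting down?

AVC = 39 - 12Q + 2Q^2 has its minimum £21 at Q = 3; price £111 clears that bar, so the firm operates.
MC = 39 - 24Q + 6Q^2. Setting P = MC and taking the root on the rising branch gives Q* = 6.
TR = 111·6 = 666. TC = 607 + 234 = 841. Profit = 666 − 841 = -£175.
Shutting down would mean losing the fixed cost of £607, so operating at a loss of £175 is better by £432.

Profit = -£175 at Q = 6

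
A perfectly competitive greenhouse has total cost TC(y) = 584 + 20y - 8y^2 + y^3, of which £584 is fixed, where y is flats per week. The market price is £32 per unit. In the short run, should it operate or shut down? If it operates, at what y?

Produce at y = 6

Strip out fixed cost: VC = 20y - 8y^2 + y^3. Then AVC = 20 - 8y + y^2 and MC = 20 - 16y + 3y^2.
AVC hits its minimum where MC = AVC, at y = 4, giving min AVC = 20 - 8·4 + 4^2 = £4.
Because £32 ≥ £4, revenue can cover variable cost; the firm operates.
P = MC gives -12 - 16y + 3y^2 = 0, with roots -2/3 and 6. Take the larger (rising MC): y* = 6.
Check: AVC at y = 6 is £8 ≤ P, so revenue covers variable cost.
Profit = P·y − TC = 32·6 − 632 = -£440, a loss, but smaller than the £584 fixed cost the firm would lose by shutting down.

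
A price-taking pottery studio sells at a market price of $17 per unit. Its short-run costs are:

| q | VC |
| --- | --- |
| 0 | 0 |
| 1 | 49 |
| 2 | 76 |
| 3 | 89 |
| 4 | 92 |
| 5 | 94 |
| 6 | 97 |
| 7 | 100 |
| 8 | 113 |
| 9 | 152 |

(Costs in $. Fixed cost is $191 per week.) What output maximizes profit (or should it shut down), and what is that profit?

Tabulate TR − TC: q=0: -191; q=1: -223; q=2: -233; q=3: -229; q=4: -215; q=5: -200; q=6: -186; q=7: -172; q=8: -168; q=9: -190.
Profit is maximized at q = 8. AVC there is 113/8 = $14.12 ≤ P, so producing beats shutting down (which would give -$191).

q = 8; profit = -$168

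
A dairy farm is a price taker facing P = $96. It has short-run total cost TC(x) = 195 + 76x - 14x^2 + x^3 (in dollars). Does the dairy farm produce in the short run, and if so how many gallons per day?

Produce at x = 10

Variable cost is VC = 76x - 14x^2 + x^3, so AVC = VC/x = 76 - 14x + x^2 and MC = dTC/dx = 76 - 28x + 3x^2.
AVC is minimized where dAVC/dx = -14 + 2x = 0, at x = 7; min AVC = 76 - 14·7 + 7^2 = $27.
Because $96 ≥ $27, revenue can cover variable cost; the firm operates.
Solving P = MC: -20 - 28x + 3x^2 = 0 ⇒ x = -2/3 or 10. On the upward-sloping branch, x* = 10.
Check: AVC at x = 10 is $36 ≤ P, so revenue covers variable cost.
Profit = P·x − TC = 96·10 − 555 = $405.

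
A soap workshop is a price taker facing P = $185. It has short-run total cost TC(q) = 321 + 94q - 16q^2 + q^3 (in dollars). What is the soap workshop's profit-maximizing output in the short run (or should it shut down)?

Produce at q = 13

From TC, MC = TC'(q) = 94 - 32q + 3q^2 and AVC = VC/q = 94 - 16q + q^2.
AVC hits its minimum where MC = AVC, at q = 8, giving min AVC = 94 - 16·8 + 8^2 = $30.
Since P = $185 ≥ min AVC = $30, price covers variable cost and the firm should produce.
Set P = MC: 185 = 94 - 32q + 3q^2 → -91 - 32q + 3q^2 = 0. The roots are q = -7/3 and q = 13; the profit-maximizing output is on the rising part of MC, so q* = 13.
Check: AVC at q = 13 is $55 ≤ P, so revenue covers variable cost.
Profit = P·q − TC = 185·13 − 1036 = $1369.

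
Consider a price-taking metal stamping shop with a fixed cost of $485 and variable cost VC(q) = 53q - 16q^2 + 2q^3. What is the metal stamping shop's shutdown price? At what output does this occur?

The shutdown price is the minimum of AVC. VC = 53q - 16q^2 + 2q^3, so AVC = 53 - 16q + 2q^2.
At the minimum of AVC, MC = AVC. MC = 53 - 32q + 6q^2; setting MC = AVC gives 4q^2 - 16q = 0, so q = 4. min AVC = 21.
For P < $21 the firm produces nothing.

$21 per unit, at q = 4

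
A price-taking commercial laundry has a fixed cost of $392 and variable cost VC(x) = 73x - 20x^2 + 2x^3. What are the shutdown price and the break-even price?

Shutdown price = $23; break-even price = $87

AVC = 73 - 20x + 2x^2; minimized at x = 5, giving min AVC = $23. That is the shutdown price.
ATC = 392/x + 73 - 20x + 2x^2. Setting dATC/dx = −392/x^2 − 20 + 4x = 0 gives x = 7 (since 4·7^3 − 20·7^2 = 392).
min ATC = 392/7 + 73 − 20·7 + 2·7^2 = $87. That is the break-even price.
Between these two prices the firm operates at a loss; above $87 it earns a profit.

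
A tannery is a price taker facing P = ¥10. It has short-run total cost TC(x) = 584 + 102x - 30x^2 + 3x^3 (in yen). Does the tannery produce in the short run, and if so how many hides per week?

Shut down

Variable cost is VC = 102x - 30x^2 + 3x^3, so AVC = VC/x = 102 - 30x + 3x^2 and MC = dTC/dx = 102 - 60x + 9x^2.
AVC is minimized where dAVC/dx = -30 + 6x = 0, at x = 5; min AVC = 102 - 30·5 + 3·5^2 = ¥27.
With P < min AVC (¥10 < ¥27), every unit sold adds to the loss.
The firm minimizes its loss by shutting down and losing only its fixed cost of ¥584.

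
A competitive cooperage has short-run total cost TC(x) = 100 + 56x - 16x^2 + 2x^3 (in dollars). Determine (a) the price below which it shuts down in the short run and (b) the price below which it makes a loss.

Shutdown price = $24; break-even price = $46

AVC = 56 - 16x + 2x^2; minimized at x = 4, giving min AVC = $24. That is the shutdown price.
ATC = 100/x + 56 - 16x + 2x^2. Setting dATC/dx = −100/x^2 − 16 + 4x = 0 gives x = 5 (since 4·5^3 − 16·5^2 = 100).
min ATC = 100/5 + 56 − 16·5 + 2·5^2 = $46. That is the break-even price.
For $24 ≤ P < $46 the firm produces at a loss; below $24 it shuts down.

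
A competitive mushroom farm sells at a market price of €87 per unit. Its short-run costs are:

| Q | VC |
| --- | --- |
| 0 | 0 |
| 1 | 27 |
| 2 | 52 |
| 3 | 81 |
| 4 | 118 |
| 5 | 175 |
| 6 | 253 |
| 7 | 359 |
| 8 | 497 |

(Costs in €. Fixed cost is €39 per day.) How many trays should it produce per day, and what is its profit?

Q = 6; profit = €230

Compute π = P·Q − TC at each output: Q=0: -39; Q=1: 21; Q=2: 83; Q=3: 141; Q=4: 191; Q=5: 221; Q=6: 230; Q=7: 211; Q=8: 160.
Profit is maximized at Q = 6. AVC there is 253/6 = €42.17 ≤ P, so producing beats shutting down (which would give -€39).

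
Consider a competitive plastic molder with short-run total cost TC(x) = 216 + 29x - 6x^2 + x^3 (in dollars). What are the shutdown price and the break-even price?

AVC = 29 - 6x + x^2; minimized at x = 3, giving min AVC = $20. That is the shutdown price.
ATC = 216/x + 29 - 6x + x^2. Setting dATC/dx = −216/x^2 − 6 + 2x = 0 gives x = 6 (since 2·6^3 − 6·6^2 = 216).
min ATC = 216/6 + 29 − 6·6 + 6^2 = $65. That is the break-even price.
For $20 ≤ P < $65 the firm produces at a loss; below $20 it shuts down.

Shutdown price = $20; break-even price = $65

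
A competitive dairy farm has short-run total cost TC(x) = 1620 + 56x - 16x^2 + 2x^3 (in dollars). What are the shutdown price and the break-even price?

AVC = 56 - 16x + 2x^2; minimized at x = 4, giving min AVC = $24. That is the shutdown price.
ATC = 1620/x + 56 - 16x + 2x^2. Setting dATC/dx = −1620/x^2 − 16 + 4x = 0 gives x = 9 (since 4·9^3 − 16·9^2 = 1620).
min ATC = 1620/9 + 56 − 16·9 + 2·9^2 = $254. That is the break-even price.
For $24 ≤ P < $254 the firm produces at a loss; below $24 it shuts down.

Shutdown price = $24; break-even price = $254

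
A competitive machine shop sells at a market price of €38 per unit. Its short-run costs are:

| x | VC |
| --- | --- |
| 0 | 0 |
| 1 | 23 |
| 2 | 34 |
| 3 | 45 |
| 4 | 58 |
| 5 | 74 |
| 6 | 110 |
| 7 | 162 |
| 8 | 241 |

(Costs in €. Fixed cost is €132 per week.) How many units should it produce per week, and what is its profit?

Profit at each row (π = 38x − TC): x=0: -132; x=1: -117; x=2: -90; x=3: -63; x=4: -38; x=5: -16; x=6: -14; x=7: -28; x=8: -69.
Profit is maximized at x = 6. AVC there is 110/6 = €18.33 ≤ P, so producing beats shutting down (which would give -€132).

x = 6; profit = -€14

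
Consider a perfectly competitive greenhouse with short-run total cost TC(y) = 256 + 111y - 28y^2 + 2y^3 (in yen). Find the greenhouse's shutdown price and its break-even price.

Shutdown price = min AVC. AVC = 111 - 28y + 2y^2, with vertex at y = 7 and minimum ¥13.
ATC = 256/y + 111 - 28y + 2y^2. Setting dATC/dy = −256/y^2 − 28 + 4y = 0 gives y = 8 (since 4·8^3 − 28·8^2 = 256).
min ATC = 256/8 + 111 − 28·8 + 2·8^2 = ¥47. That is the break-even price.
For ¥13 ≤ P < ¥47 the firm produces at a loss; below ¥13 it shuts down.

Shutdown price = ¥13; break-even price = ¥47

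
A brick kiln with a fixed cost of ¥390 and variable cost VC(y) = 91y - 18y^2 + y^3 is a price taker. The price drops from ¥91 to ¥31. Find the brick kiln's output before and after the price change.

AVC = 91 - 18y + y^2, minimized at y = 9 where min AVC = ¥10. MC = 91 - 36y + 3y^2.
At P = ¥91 ≥ min AVC, set P = MC on the rising branch: y = 12.
At P = ¥31 ≥ min AVC, set P = MC: y = 10. The firm stays open but cuts output.

Output falls from 12 to 10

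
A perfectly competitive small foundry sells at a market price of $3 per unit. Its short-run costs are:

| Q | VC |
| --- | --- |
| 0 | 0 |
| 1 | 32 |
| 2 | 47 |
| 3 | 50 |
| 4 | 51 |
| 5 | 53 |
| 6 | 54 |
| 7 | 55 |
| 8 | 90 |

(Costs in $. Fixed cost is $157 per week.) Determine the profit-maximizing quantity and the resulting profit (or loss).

Q = 0 (shut down); profit = -$157

Tabulate TR − TC: Q=0: -157; Q=1: -186; Q=2: -198; Q=3: -198; Q=4: -196; Q=5: -195; Q=6: -193; Q=7: -191; Q=8: -223.
Profit is highest at Q = 0. Equivalently, the lowest AVC in the table is 55/7 ≈ $7.86 at Q = 7, and P = $3 falls below it — price never covers variable cost, so the firm shuts down and loses only its fixed cost.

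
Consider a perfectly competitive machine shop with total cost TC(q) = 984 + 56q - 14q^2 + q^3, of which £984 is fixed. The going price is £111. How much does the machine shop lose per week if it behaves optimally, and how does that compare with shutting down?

AVC = 56 - 14q + q^2 has its minimum £7 at q = 7; price £111 clears that bar, so the firm operates.
With MC = 56 - 28q + 3q^2, P = MC on the upward-sloping part at q* = 11.
TR = 111·11 = 1221. TC = 984 + 253 = 1237. Profit = 1221 − 1237 = -£16.
That loss of £16 beats the £984 the firm would lose by shutting down; producing recovers £968 of fixed cost.

Profit = -£16 at q = 11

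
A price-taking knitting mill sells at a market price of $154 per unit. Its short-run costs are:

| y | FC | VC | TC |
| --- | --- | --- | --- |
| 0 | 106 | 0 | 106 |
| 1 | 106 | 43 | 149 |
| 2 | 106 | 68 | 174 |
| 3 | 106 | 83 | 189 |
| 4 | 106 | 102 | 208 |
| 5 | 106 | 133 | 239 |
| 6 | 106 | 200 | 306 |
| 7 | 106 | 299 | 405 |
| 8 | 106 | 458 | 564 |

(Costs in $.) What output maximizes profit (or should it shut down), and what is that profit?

y = 7; profit = $673

Tabulate TR − TC: y=0: -106; y=1: 5; y=2: 134; y=3: 273; y=4: 408; y=5: 531; y=6: 618; y=7: 673; y=8: 668.
Profit is maximized at y = 7. AVC there is 299/7 = $42.71 ≤ P, so producing beats shutting down (which would give -$106).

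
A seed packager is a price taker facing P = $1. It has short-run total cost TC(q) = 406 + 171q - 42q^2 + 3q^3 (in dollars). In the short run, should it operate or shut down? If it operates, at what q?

Variable cost is VC = 171q - 42q^2 + 3q^3, so AVC = VC/q = 171 - 42q + 3q^2 and MC = dTC/dq = 171 - 84q + 9q^2.
AVC hits its minimum where MC = AVC, at q = 7, giving min AVC = 171 - 42·7 + 3·7^2 = $24.
P = $1 lies below min AVC = $24; no output level covers variable cost.
Best response: produce nothing and absorb the $406 fixed cost.

Shut down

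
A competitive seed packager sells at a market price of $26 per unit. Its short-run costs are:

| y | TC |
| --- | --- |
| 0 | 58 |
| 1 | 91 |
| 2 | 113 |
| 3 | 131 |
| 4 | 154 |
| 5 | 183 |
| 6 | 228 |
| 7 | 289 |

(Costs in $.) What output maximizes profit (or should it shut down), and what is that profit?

Compute π = P·y − TC at each output: y=0: -58; y=1: -65; y=2: -61; y=3: -53; y=4: -50; y=5: -53; y=6: -72; y=7: -107.
Profit is maximized at y = 4. AVC there is 96/4 = $24 ≤ P, so producing beats shutting down (which would give -$58).

y = 4; profit = -$50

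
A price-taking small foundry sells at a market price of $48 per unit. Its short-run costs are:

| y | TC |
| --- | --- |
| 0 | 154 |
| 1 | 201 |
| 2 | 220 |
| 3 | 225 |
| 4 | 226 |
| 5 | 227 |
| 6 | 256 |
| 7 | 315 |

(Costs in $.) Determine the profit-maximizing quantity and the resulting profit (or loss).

Compute π = P·y − TC at each output: y=0: -154; y=1: -153; y=2: -124; y=3: -81; y=4: -34; y=5: 13; y=6: 32; y=7: 21.
Profit is maximized at y = 6. AVC there is 102/6 = $17 ≤ P, so producing beats shutting down (which would give -$154).

y = 6; profit = $32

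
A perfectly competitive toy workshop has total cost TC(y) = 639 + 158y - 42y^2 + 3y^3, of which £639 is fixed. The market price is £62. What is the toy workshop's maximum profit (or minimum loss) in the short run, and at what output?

Profit = -£255 at y = 8

AVC = 158 - 42y + 3y^2; min AVC = £11 at y = 7. Since P = £62 ≥ min AVC, the firm produces.
MC = 158 - 84y + 9y^2. Setting P = MC and taking the root on the rising branch gives y* = 8.
TR = 62·8 = 496. TC = 639 + 112 = 751. Profit = 496 − 751 = -£255.
By producing, the firm covers all variable cost plus £384 of fixed cost; shutting down would lose the full £639.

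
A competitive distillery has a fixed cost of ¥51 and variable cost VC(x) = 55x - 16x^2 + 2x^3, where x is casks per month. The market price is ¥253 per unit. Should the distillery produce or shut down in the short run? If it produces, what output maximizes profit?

Produce at x = 9

Strip out fixed cost: VC = 55x - 16x^2 + 2x^3. Then AVC = 55 - 16x + 2x^2 and MC = 55 - 32x + 6x^2.
AVC is minimized where dAVC/dx = -16 + 4x = 0, at x = 4; min AVC = 55 - 16·4 + 2·4^2 = ¥23.
Since P = ¥253 ≥ min AVC = ¥23, price covers variable cost and the firm should produce.
P = MC gives -198 - 32x + 6x^2 = 0, with roots -11/3 and 9. Take the larger (rising MC): x* = 9.
Check: AVC at x = 9 is ¥73 ≤ P, so revenue covers variable cost.
Profit = P·x − TC = 253·9 − 708 = ¥1569.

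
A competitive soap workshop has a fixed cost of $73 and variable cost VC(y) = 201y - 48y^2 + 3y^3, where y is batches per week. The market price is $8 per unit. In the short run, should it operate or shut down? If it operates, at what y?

Strip out fixed cost: VC = 201y - 48y^2 + 3y^3. Then AVC = 201 - 48y + 3y^2 and MC = 201 - 96y + 9y^2.
The AVC parabola has its vertex at y = 48/6 = 8, where AVC = 201 - 48·8 + 3·8^2 = $9.
With P < min AVC ($8 < $9), every unit sold adds to the loss.
Shutting down limits the loss to fixed cost, $73.

Shut down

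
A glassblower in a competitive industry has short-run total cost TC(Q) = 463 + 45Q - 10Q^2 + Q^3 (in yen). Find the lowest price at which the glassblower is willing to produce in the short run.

The firm shuts down when price falls below the minimum of average variable cost. AVC = VC/Q = 45 - 10Q + Q^2.
dAVC/dQ = -10 + 2Q = 0 gives Q = 5. min AVC = 45 - 10·5 + 5^2 = 20.
The firm shuts down for any P below ¥20.

¥20 per unit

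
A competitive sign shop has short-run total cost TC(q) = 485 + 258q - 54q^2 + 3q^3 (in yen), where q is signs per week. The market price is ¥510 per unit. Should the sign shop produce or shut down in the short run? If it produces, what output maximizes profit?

Produce at q = 14

From TC, MC = TC'(q) = 258 - 108q + 9q^2 and AVC = VC/q = 258 - 54q + 3q^2.
The AVC parabola has its vertex at q = 54/6 = 9, where AVC = 258 - 54·9 + 3·9^2 = ¥15.
P = ¥510 exceeds min AVC = ¥15, so the firm stays open.
Set P = MC: 510 = 258 - 108q + 9q^2 → -252 - 108q + 9q^2 = 0. The roots are q = -2 and q = 14; the profit-maximizing output is on the rising part of MC, so q* = 14.
Check: AVC at q = 14 is ¥90 ≤ P, so revenue covers variable cost.
Profit = P·q − TC = 510·14 − 1745 = ¥5395.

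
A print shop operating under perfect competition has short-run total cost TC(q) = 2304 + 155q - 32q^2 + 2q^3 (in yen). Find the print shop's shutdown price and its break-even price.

Shutdown price = ¥27; break-even price = ¥251

Shutdown price = min AVC. AVC = 155 - 32q + 2q^2, with vertex at q = 8 and minimum ¥27.
ATC = 2304/q + 155 - 32q + 2q^2. Setting dATC/dq = −2304/q^2 − 32 + 4q = 0 gives q = 12 (since 4·12^3 − 32·12^2 = 2304).
min ATC = 2304/12 + 155 − 32·12 + 2·12^2 = ¥251. That is the break-even price.
For ¥27 ≤ P < ¥251 the firm produces at a loss; below ¥27 it shuts down.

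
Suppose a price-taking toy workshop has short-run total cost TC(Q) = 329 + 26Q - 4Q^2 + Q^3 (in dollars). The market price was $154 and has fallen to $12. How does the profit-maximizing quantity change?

AVC = 26 - 4Q + Q^2, minimized at Q = 2 where min AVC = $22. MC = 26 - 8Q + 3Q^2.
At P = $154 ≥ min AVC, set P = MC on the rising branch: Q = 8.
At P = $12 < min AVC = $22, price no longer covers variable cost at any output, so the firm shuts down: Q = 0.

Output falls from 8 to 0 (the firm shuts down)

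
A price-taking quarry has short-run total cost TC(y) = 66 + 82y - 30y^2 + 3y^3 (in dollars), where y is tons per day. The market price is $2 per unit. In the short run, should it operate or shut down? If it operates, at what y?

Shut down

From TC, MC = TC'(y) = 82 - 60y + 9y^2 and AVC = VC/y = 82 - 30y + 3y^2.
The AVC parabola has its vertex at y = 30/6 = 5, where AVC = 82 - 30·5 + 3·5^2 = $7.
With P < min AVC ($2 < $7), every unit sold adds to the loss.
The firm minimizes its loss by shutting down and losing only its fixed cost of $66.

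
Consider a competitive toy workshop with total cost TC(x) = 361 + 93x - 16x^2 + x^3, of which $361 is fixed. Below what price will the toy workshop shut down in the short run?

$29 per unit

The shutdown price is the minimum of AVC. VC = 93x - 16x^2 + x^3, so AVC = 93 - 16x + x^2.
dAVC/dx = -16 + 2x = 0 gives x = 8. min AVC = 93 - 16·8 + 8^2 = 29.
So the shutdown price is $29.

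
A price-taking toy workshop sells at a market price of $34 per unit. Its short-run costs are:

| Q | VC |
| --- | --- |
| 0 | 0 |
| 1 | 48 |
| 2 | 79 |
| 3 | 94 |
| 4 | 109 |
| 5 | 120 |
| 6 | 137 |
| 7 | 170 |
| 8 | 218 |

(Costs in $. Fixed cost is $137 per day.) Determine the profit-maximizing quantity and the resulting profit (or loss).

Q = 7; profit = -$69

Tabulate TR − TC: Q=0: -137; Q=1: -151; Q=2: -148; Q=3: -129; Q=4: -110; Q=5: -87; Q=6: -70; Q=7: -69; Q=8: -83.
Profit is maximized at Q = 7. AVC there is 170/7 = $24.29 ≤ P, so producing beats shutting down (which would give -$137).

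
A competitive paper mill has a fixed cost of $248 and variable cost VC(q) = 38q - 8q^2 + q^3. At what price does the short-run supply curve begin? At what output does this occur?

$22 per unit, at q = 4

The firm shuts down when price falls below the minimum of average variable cost. AVC = VC/q = 38 - 8q + q^2.
At the minimum of AVC, MC = AVC. MC = 38 - 16q + 3q^2; setting MC = AVC gives 2q^2 - 8q = 0, so q = 4. min AVC = 22.
The firm shuts down for any P below $22.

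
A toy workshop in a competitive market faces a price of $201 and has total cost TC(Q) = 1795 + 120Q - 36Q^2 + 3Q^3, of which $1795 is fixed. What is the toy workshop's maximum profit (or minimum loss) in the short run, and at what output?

AVC = 120 - 36Q + 3Q^2 has its minimum $12 at Q = 6; price $201 clears that bar, so the firm operates.
With MC = 120 - 72Q + 9Q^2, P = MC on the upward-sloping part at Q* = 9.
TR = 201·9 = 1809. TC = 1795 + 351 = 2146. Profit = 1809 − 2146 = -$337.
That loss of $337 beats the $1795 the firm would lose by shutting down; producing recovers $1458 of fixed cost.

Profit = -$337 at Q = 9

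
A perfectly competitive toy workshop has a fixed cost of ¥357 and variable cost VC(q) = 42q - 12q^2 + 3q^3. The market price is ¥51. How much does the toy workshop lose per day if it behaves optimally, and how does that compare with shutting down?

Profit = -¥303 at q = 3

AVC = 42 - 12q + 3q^2; min AVC = ¥30 at q = 2. Since P = ¥51 ≥ min AVC, the firm produces.
MC = 42 - 24q + 9q^2. Setting P = MC and taking the root on the rising branch gives q* = 3.
TR = 51·3 = 153. TC = 357 + 99 = 456. Profit = 153 − 456 = -¥303.
That loss of ¥303 beats the ¥357 the firm would lose by shutting down; producing recovers ¥54 of fixed cost.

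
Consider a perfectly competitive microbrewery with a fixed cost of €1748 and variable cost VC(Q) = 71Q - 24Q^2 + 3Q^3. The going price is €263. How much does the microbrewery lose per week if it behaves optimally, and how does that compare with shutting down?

AVC = 71 - 24Q + 3Q^2 has its minimum €23 at Q = 4; price €263 clears that bar, so the firm operates.
MC = 71 - 48Q + 9Q^2. Setting P = MC and taking the root on the rising branch gives Q* = 8.
TR = 263·8 = 2104. TC = 1748 + 568 = 2316. Profit = 2104 − 2316 = -€212.
By producing, the firm covers all variable cost plus €1536 of fixed cost; shutting down would lose the full €1748.

Profit = -€212 at Q = 8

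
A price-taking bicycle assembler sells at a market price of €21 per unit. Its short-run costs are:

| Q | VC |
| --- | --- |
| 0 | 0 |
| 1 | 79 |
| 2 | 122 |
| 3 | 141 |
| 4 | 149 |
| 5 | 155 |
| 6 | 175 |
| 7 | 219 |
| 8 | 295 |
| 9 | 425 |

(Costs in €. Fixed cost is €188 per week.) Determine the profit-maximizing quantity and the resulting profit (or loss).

Q = 0 (shut down); profit = -€188

Compute π = P·Q − TC at each output: Q=0: -188; Q=1: -246; Q=2: -268; Q=3: -266; Q=4: -253; Q=5: -238; Q=6: -237; Q=7: -260; Q=8: -315; Q=9: -424.
Profit is highest at Q = 0. Equivalently, the lowest AVC in the table is 175/6 ≈ €29.17 at Q = 6, and P = €21 falls below it — price never covers variable cost, so the firm shuts down and loses only its fixed cost.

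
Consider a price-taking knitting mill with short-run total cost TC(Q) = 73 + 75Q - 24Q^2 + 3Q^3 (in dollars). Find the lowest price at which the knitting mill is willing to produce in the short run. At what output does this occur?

$27 per unit, at Q = 4

The firm shuts down when price falls below the minimum of average variable cost. AVC = VC/Q = 75 - 24Q + 3Q^2.
dAVC/dQ = -24 + 6Q = 0 gives Q = 4. min AVC = 75 - 24·4 + 3·4^2 = 27.
So the shutdown price is $27.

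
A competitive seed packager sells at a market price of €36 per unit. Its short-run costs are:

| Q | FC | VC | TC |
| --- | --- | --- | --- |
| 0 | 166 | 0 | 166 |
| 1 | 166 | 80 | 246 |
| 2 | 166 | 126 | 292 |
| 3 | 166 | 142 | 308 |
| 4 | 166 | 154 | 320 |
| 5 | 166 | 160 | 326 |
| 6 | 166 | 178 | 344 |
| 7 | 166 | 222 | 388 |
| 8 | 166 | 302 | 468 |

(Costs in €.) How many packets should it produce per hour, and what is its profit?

Q = 6; profit = -€128

Profit at each row (π = 36Q − TC): Q=0: -166; Q=1: -210; Q=2: -220; Q=3: -200; Q=4: -176; Q=5: -146; Q=6: -128; Q=7: -136; Q=8: -180.
Profit is maximized at Q = 6. AVC there is 178/6 = €29.67 ≤ P, so producing beats shutting down (which would give -€166).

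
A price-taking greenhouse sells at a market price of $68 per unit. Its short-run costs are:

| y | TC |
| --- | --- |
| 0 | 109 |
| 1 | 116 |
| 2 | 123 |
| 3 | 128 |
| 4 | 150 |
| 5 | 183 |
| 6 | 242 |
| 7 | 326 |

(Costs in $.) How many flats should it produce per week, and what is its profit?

y = 6; profit = $166

Compute π = P·y − TC at each output: y=0: -109; y=1: -48; y=2: 13; y=3: 76; y=4: 122; y=5: 157; y=6: 166; y=7: 150.
Profit is maximized at y = 6. AVC there is 133/6 = $22.17 ≤ P, so producing beats shutting down (which would give -$109).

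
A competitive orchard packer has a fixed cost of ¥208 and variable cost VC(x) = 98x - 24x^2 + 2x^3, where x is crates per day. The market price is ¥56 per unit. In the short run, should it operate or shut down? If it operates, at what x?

Produce at x = 7

From TC, MC = TC'(x) = 98 - 48x + 6x^2 and AVC = VC/x = 98 - 24x + 2x^2.
The AVC parabola has its vertex at x = 24/4 = 6, where AVC = 98 - 24·6 + 2·6^2 = ¥26.
Because ¥56 ≥ ¥26, revenue can cover variable cost; the firm operates.
P = MC gives 42 - 48x + 6x^2 = 0, with roots 1 and 7. Take the larger (rising MC): x* = 7.
Check: AVC at x = 7 is ¥28 ≤ P, so revenue covers variable cost.
Profit = P·x − TC = 56·7 − 404 = -¥12, a loss, but smaller than the ¥208 fixed cost the firm would lose by shutting down.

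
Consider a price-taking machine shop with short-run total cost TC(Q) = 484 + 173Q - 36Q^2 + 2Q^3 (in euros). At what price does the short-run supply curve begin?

The shutdown price is the minimum of AVC. VC = 173Q - 36Q^2 + 2Q^3, so AVC = 173 - 36Q + 2Q^2.
dAVC/dQ = -36 + 4Q = 0 gives Q = 9. min AVC = 173 - 36·9 + 2·9^2 = 11.
For P < €11 the firm produces nothing.

€11 per unit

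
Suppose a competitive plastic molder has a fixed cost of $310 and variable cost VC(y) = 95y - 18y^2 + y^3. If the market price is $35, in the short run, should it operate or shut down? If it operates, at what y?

Produce at y = 10

Strip out fixed cost: VC = 95y - 18y^2 + y^3. Then AVC = 95 - 18y + y^2 and MC = 95 - 36y + 3y^2.
AVC hits its minimum where MC = AVC, at y = 9, giving min AVC = 95 - 18·9 + 9^2 = $14.
P = $35 exceeds min AVC = $14, so the firm stays open.
Set P = MC: 35 = 95 - 36y + 3y^2 → 60 - 36y + 3y^2 = 0. The roots are y = 2 and y = 10; the profit-maximizing output is on the rising part of MC, so y* = 10.
Check: AVC at y = 10 is $15 ≤ P, so revenue covers variable cost.
Profit = P·y − TC = 35·10 − 460 = -$110, a loss, but smaller than the $310 fixed cost the firm would lose by shutting down.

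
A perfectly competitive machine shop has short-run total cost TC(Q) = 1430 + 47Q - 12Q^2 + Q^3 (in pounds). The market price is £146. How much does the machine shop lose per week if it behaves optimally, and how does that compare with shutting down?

AVC = 47 - 12Q + Q^2; min AVC = £11 at Q = 6. Since P = £146 ≥ min AVC, the firm produces.
With MC = 47 - 24Q + 3Q^2, P = MC on the upward-sloping part at Q* = 11.
TR = 146·11 = 1606. TC = 1430 + 396 = 1826. Profit = 1606 − 1826 = -£220.
That loss of £220 beats the £1430 the firm would lose by shutting down; producing recovers £1210 of fixed cost.

Profit = -£220 at Q = 11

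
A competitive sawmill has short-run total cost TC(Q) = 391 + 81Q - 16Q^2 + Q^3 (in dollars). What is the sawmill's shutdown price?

$17 per unit

The shutdown price is the minimum of AVC. VC = 81Q - 16Q^2 + Q^3, so AVC = 81 - 16Q + Q^2.
dAVC/dQ = -16 + 2Q = 0 gives Q = 8. min AVC = 81 - 16·8 + 8^2 = 17.
So the shutdown price is $17.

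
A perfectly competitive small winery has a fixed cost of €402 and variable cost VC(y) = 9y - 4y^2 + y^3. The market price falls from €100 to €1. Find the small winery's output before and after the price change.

MC = 9 - 8y + 3y^2; the shutdown threshold is min AVC = €5 (at y = 2).
With P = €100 above the shutdown price, P = MC gives y = 7.
At P = €1 < min AVC = €5, price no longer covers variable cost at any output, so the firm shuts down: y = 0.

Output falls from 7 to 0 (the firm shuts down)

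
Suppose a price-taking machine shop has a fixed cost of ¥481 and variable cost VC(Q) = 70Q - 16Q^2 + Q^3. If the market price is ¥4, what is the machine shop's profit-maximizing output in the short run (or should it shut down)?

Strip out fixed cost: VC = 70Q - 16Q^2 + Q^3. Then AVC = 70 - 16Q + Q^2 and MC = 70 - 32Q + 3Q^2.
The AVC parabola has its vertex at Q = 16/2 = 8, where AVC = 70 - 16·8 + 8^2 = ¥6.
P = ¥4 lies below min AVC = ¥6; no output level covers variable cost.
Best response: produce nothing and absorb the ¥481 fixed cost.

Shut down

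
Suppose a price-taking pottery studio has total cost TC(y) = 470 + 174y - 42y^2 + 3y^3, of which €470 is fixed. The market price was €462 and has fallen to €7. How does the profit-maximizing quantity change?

MC = 174 - 84y + 9y^2; the shutdown threshold is min AVC = €27 (at y = 7).
At P = €462 ≥ min AVC, set P = MC on the rising branch: y = 12.
At P = €7 < min AVC = €27, price no longer covers variable cost at any output, so the firm shuts down: y = 0.

Output falls from 12 to 0 (the firm shuts down)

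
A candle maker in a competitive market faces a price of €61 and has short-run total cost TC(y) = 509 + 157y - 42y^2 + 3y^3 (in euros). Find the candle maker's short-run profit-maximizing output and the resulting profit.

Profit = -€125 at y = 8

AVC = 157 - 42y + 3y^2; min AVC = €10 at y = 7. Since P = €61 ≥ min AVC, the firm produces.
MC = 157 - 84y + 9y^2. Setting P = MC and taking the root on the rising branch gives y* = 8.
TR = 61·8 = 488. TC = 509 + 104 = 613. Profit = 488 − 613 = -€125.
By producing, the firm covers all variable cost plus €384 of fixed cost; shutting down would lose the full €509.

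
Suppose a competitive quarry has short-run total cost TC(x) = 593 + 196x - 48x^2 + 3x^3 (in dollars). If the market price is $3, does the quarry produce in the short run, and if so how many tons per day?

Strip out fixed cost: VC = 196x - 48x^2 + 3x^3. Then AVC = 196 - 48x + 3x^2 and MC = 196 - 96x + 9x^2.
AVC is minimized where dAVC/dx = -48 + 6x = 0, at x = 8; min AVC = 196 - 48·8 + 3·8^2 = $4.
P = $3 lies below min AVC = $4; no output level covers variable cost.
Shutting down limits the loss to fixed cost, $593.

Shut down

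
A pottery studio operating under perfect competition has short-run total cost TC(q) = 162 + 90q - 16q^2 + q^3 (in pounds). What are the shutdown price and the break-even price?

Shutdown price = min AVC. AVC = 90 - 16q + q^2, with vertex at q = 8 and minimum £26.
ATC = 162/q + 90 - 16q + q^2. Setting dATC/dq = −162/q^2 − 16 + 2q = 0 gives q = 9 (since 2·9^3 − 16·9^2 = 162).
min ATC = 162/9 + 90 − 16·9 + 9^2 = £45. That is the break-even price.
For £26 ≤ P < £45 the firm produces at a loss; below £26 it shuts down.

Shutdown price = £26; break-even price = £45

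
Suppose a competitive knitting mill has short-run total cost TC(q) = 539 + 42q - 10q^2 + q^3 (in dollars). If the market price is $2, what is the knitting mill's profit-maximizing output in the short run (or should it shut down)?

Strip out fixed cost: VC = 42q - 10q^2 + q^3. Then AVC = 42 - 10q + q^2 and MC = 42 - 20q + 3q^2.
The AVC parabola has its vertex at q = 10/2 = 5, where AVC = 42 - 10·5 + 5^2 = $17.
With P < min AVC ($2 < $17), every unit sold adds to the loss.
Shutting down limits the loss to fixed cost, $539.

Shut down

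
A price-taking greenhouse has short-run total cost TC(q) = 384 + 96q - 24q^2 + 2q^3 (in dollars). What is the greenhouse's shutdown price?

The firm shuts down when price falls below the minimum of average variable cost. AVC = VC/q = 96 - 24q + 2q^2.
At the minimum of AVC, MC = AVC. MC = 96 - 48q + 6q^2; setting MC = AVC gives 4q^2 - 24q = 0, so q = 6. min AVC = 24.
So the shutdown price is $24.

$24 per unit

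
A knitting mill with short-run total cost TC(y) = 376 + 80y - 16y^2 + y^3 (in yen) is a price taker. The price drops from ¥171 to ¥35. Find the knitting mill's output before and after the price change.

AVC = 80 - 16y + y^2, minimized at y = 8 where min AVC = ¥16. MC = 80 - 32y + 3y^2.
With P = ¥171 above the shutdown price, P = MC gives y = 13.
At P = ¥35 ≥ min AVC, set P = MC: y = 9. The firm stays open but cuts output.

Output falls from 13 to 9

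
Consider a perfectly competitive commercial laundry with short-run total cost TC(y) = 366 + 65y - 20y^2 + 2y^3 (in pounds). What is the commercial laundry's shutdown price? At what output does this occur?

£15 per unit, at y = 5

Short-run supply begins at min AVC. From VC = 65y - 20y^2 + 2y^3, AVC = 65 - 20y + 2y^2.
At the minimum of AVC, MC = AVC. MC = 65 - 40y + 6y^2; setting MC = AVC gives 4y^2 - 20y = 0, so y = 5. min AVC = 15.
For P < £15 the firm produces nothing.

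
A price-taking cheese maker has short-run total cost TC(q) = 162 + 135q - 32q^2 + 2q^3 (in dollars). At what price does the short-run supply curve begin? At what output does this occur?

$7 per unit, at q = 8

The shutdown price is the minimum of AVC. VC = 135q - 32q^2 + 2q^3, so AVC = 135 - 32q + 2q^2.
dAVC/dq = -32 + 4q = 0 gives q = 8. min AVC = 135 - 32·8 + 2·8^2 = 7.
The firm shuts down for any P below $7.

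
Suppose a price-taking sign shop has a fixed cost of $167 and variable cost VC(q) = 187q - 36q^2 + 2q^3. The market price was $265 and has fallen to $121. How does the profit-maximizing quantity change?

Output falls from 13 to 11

AVC = 187 - 36q + 2q^2, minimized at q = 9 where min AVC = $25. MC = 187 - 72q + 6q^2.
At P = $265 ≥ min AVC, set P = MC on the rising branch: q = 13.
At P = $121 ≥ min AVC, set P = MC: q = 11. The firm stays open but cuts output.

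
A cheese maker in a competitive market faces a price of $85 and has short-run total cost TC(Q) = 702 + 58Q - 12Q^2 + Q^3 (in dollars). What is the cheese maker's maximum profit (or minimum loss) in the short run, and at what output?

Profit = -$216 at Q = 9

AVC = 58 - 12Q + Q^2 has its minimum $22 at Q = 6; price $85 clears that bar, so the firm operates.
With MC = 58 - 24Q + 3Q^2, P = MC on the upward-sloping part at Q* = 9.
TR = 85·9 = 765. TC = 702 + 279 = 981. Profit = 765 − 981 = -$216.
Shutting down would mean losing the fixed cost of $702, so operating at a loss of $216 is better by $486.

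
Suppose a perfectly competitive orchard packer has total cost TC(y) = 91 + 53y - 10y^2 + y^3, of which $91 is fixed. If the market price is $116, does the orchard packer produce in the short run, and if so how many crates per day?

Strip out fixed cost: VC = 53y - 10y^2 + y^3. Then AVC = 53 - 10y + y^2 and MC = 53 - 20y + 3y^2.
The AVC parabola has its vertex at y = 10/2 = 5, where AVC = 53 - 10·5 + 5^2 = $28.
Since P = $116 ≥ min AVC = $28, price covers variable cost and the firm should produce.
Solving P = MC: -63 - 20y + 3y^2 = 0 ⇒ y = -7/3 or 9. On the upward-sloping branch, y* = 9.
Check: AVC at y = 9 is $44 ≤ P, so revenue covers variable cost.
Profit = P·y − TC = 116·9 − 487 = $557.

Produce at y = 9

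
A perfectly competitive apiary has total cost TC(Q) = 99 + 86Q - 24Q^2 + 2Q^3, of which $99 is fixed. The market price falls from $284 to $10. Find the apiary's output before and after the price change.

MC = 86 - 48Q + 6Q^2; the shutdown threshold is min AVC = $14 (at Q = 6).
At P = $284 ≥ min AVC, set P = MC on the rising branch: Q = 11.
At P = $10 < min AVC = $14, price no longer covers variable cost at any output, so the firm shuts down: Q = 0.

Output falls from 11 to 0 (the firm shuts down)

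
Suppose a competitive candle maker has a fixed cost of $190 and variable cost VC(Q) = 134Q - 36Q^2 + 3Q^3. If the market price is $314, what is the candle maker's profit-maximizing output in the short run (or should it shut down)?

Produce at Q = 10

Variable cost is VC = 134Q - 36Q^2 + 3Q^3, so AVC = VC/Q = 134 - 36Q + 3Q^2 and MC = dTC/dQ = 134 - 72Q + 9Q^2.
AVC is minimized where dAVC/dQ = -36 + 6Q = 0, at Q = 6; min AVC = 134 - 36·6 + 3·6^2 = $26.
Since P = $314 ≥ min AVC = $26, price covers variable cost and the firm should produce.
P = MC gives -180 - 72Q + 9Q^2 = 0, with roots -2 and 10. Take the larger (rising MC): Q* = 10.
Check: AVC at Q = 10 is $74 ≤ P, so revenue covers variable cost.
Profit = P·Q − TC = 314·10 − 930 = $2210.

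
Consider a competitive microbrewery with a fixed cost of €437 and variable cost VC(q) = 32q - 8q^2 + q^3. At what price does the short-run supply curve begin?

€16 per unit

The firm shuts down when price falls below the minimum of average variable cost. AVC = VC/q = 32 - 8q + q^2.
dAVC/dq = -8 + 2q = 0 gives q = 4. min AVC = 32 - 8·4 + 4^2 = 16.
For P < €16 the firm produces nothing.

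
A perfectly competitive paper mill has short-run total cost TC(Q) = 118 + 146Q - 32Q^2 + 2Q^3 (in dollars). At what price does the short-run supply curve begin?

The firm shuts down when price falls below the minimum of average variable cost. AVC = VC/Q = 146 - 32Q + 2Q^2.
dAVC/dQ = -32 + 4Q = 0 gives Q = 8. min AVC = 146 - 32·8 + 2·8^2 = 18.
For P < $18 the firm produces nothing.

$18 per unit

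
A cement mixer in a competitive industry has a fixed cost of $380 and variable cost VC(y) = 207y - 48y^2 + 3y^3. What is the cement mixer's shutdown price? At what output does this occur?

The firm shuts down when price falls below the minimum of average variable cost. AVC = VC/y = 207 - 48y + 3y^2.
dAVC/dy = -48 + 6y = 0 gives y = 8. min AVC = 207 - 48·8 + 3·8^2 = 15.
For P < $15 the firm produces nothing.

$15 per unit, at y = 8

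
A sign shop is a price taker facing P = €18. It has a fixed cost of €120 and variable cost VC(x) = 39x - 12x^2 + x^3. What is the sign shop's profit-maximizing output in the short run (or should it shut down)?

Produce at x = 7

Strip out fixed cost: VC = 39x - 12x^2 + x^3. Then AVC = 39 - 12x + x^2 and MC = 39 - 24x + 3x^2.
The AVC parabola has its vertex at x = 12/2 = 6, where AVC = 39 - 12·6 + 6^2 = €3.
Because €18 ≥ €3, revenue can cover variable cost; the firm operates.
Solving P = MC: 21 - 24x + 3x^2 = 0 ⇒ x = 1 or 7. On the upward-sloping branch, x* = 7.
Check: AVC at x = 7 is €4 ≤ P, so revenue covers variable cost.
Profit = P·x − TC = 18·7 − 148 = -€22, a loss, but smaller than the €120 fixed cost the firm would lose by shutting down.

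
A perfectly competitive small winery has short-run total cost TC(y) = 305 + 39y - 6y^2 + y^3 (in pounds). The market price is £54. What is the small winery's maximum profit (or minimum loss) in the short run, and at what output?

AVC = 39 - 6y + y^2 has its minimum £30 at y = 3; price £54 clears that bar, so the firm operates.
MC = 39 - 12y + 3y^2. Setting P = MC and taking the root on the rising branch gives y* = 5.
TR = 54·5 = 270. TC = 305 + 170 = 475. Profit = 270 − 475 = -£205.
That loss of £205 beats the £305 the firm would lose by shutting down; producing recovers £100 of fixed cost.

Profit = -£205 at y = 5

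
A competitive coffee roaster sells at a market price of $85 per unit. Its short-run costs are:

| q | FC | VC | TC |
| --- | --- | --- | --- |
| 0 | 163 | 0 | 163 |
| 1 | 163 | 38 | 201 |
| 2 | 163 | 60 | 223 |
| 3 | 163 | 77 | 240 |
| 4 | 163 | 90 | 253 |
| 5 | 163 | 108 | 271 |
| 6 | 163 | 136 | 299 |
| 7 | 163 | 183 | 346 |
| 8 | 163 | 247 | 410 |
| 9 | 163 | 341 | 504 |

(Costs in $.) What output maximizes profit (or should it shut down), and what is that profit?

Compute π = P·q − TC at each output: q=0: -163; q=1: -116; q=2: -53; q=3: 15; q=4: 87; q=5: 154; q=6: 211; q=7: 249; q=8: 270; q=9: 261.
Profit is maximized at q = 8. AVC there is 247/8 = $30.88 ≤ P, so producing beats shutting down (which would give -$163).

q = 8; profit = $270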